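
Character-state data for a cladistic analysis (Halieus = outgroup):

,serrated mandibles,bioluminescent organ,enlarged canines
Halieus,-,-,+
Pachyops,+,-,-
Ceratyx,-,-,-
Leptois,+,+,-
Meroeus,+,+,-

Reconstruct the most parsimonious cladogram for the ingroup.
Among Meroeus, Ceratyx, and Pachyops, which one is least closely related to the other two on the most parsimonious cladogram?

Ceratyx

Character polarity is set by the outgroup: the derived state is whichever differs from the outgroup's state, so for enlarged canines the derived state is '-', and for the remaining characters it is '+'.
serrated mandibles (derived state '+') is shared by Leptois, Meroeus, and Pachyops — a synapomorphy uniting that clade.
bioluminescent organ (derived state '+') is shared by Leptois and Meroeus — a synapomorphy uniting that clade.
enlarged canines (derived state '-') is shared by all ingroup taxa — unites the whole ingroup.
Most parsimonious ingroup topology: ((Pachyops,(Leptois,Meroeus)),Ceratyx).
Meroeus and Pachyops share a more recent common ancestor with each other than either does with Ceratyx, so Ceratyx is the least closely related of the three.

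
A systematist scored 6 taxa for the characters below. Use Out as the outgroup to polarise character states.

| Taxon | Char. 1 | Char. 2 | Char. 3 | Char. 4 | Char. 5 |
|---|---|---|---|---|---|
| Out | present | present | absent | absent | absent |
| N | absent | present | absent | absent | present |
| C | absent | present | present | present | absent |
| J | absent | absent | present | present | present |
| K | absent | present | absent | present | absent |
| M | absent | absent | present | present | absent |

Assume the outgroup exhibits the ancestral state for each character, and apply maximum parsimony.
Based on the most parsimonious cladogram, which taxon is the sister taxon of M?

J

Character polarity is set by the outgroup: the derived state is whichever differs from the outgroup's state, so for Char. 1, Char. 2 the derived state is 'absent', and for the remaining characters it is 'present'.
Char. 1 (derived state 'absent') is shared by all ingroup taxa — unites the whole ingroup.
Char. 2 (derived state 'absent') is shared by J and M — a synapomorphy uniting that clade.
Only C, J, and M show the derived state 'present' for Char. 3, supporting them as a clade.
Char. 4: derived state 'present' in C, J, K, and M only — synapomorphy for {C, J, K, M}.
Char. 5 (state 'present') occurs in J and N but conflicts with the nesting implied by the other characters — most parsimoniously interpreted as homoplasy.
Most parsimonious ingroup topology: (N,((C,(J,M)),K)).
M and J form a cherry on this tree, so they are sister taxa.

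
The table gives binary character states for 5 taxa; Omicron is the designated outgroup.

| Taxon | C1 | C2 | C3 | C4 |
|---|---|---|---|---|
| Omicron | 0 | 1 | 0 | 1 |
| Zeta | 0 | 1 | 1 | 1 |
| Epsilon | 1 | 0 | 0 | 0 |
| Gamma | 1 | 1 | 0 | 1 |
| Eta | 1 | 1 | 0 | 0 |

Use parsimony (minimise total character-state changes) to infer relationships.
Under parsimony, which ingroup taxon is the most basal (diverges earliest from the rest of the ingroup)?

Character polarity is set by the outgroup: the derived state is whichever differs from the outgroup's state, so for C2, C4 the derived state is '0', and for the remaining characters it is '1'.
C1 (derived state '1') is shared by Epsilon, Eta, and Gamma — a synapomorphy uniting that clade.
C2: derived state '0' in Epsilon only — an autapomorphy, so it tells us nothing about relationships among taxa.
C3: derived state '1' in Zeta only — an autapomorphy, so it tells us nothing about relationships among taxa.
C4: derived state '0' in Epsilon and Eta only — synapomorphy for {Epsilon, Eta}.
Most parsimonious ingroup topology: (Zeta,((Epsilon,Eta),Gamma)).
Zeta is sister to the clade containing all other ingroup taxa, so it is the earliest-diverging (most basal) ingroup lineage.

Zeta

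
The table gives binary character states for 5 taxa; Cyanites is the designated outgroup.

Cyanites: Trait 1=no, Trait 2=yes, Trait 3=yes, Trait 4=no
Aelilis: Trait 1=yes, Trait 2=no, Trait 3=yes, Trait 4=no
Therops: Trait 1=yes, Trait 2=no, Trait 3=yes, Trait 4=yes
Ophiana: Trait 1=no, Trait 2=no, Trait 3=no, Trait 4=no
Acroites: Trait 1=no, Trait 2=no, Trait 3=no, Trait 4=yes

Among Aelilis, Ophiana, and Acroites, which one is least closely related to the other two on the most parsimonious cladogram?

Aelilis

Character polarity is set by the outgroup: the derived state is whichever differs from the outgroup's state, so for Trait 2, Trait 3 the derived state is 'no', and for the remaining characters it is 'yes'.
Trait 1 (derived state 'yes') is shared by Aelilis and Therops — a synapomorphy uniting that clade.
Trait 2 (derived state 'no') is shared by all ingroup taxa — unites the whole ingroup.
Trait 3: derived state 'no' in Acroites and Ophiana only — synapomorphy for {Acroites, Ophiana}.
Trait 4 (state 'yes') occurs in Acroites and Therops but conflicts with the nesting implied by the other characters — most parsimoniously interpreted as homoplasy.
Most parsimonious ingroup topology: ((Aelilis,Therops),(Ophiana,Acroites)).
Acroites and Ophiana share a more recent common ancestor with each other than either does with Aelilis, so Aelilis is the least closely related of the three.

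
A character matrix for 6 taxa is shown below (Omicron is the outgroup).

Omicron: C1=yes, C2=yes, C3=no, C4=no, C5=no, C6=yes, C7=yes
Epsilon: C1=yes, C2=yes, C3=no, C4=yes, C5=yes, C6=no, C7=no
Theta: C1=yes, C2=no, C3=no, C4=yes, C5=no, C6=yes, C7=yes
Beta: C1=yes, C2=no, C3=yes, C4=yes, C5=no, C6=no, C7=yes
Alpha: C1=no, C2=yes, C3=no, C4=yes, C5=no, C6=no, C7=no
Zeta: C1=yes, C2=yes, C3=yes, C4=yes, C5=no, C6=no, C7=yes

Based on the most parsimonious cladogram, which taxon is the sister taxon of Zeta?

Beta

Character polarity is set by the outgroup: the derived state is whichever differs from the outgroup's state, so for C1, C2, C6, C7 the derived state is 'no', and for the remaining characters it is 'yes'.
C1: derived state 'no' in Alpha only — an autapomorphy, so it tells us nothing about relationships among taxa.
C2 groups Beta and Theta, which is incompatible with the clades supported by the remaining characters; treating it as convergent (homoplasy) costs fewer steps than any alternative tree.
C3 (derived state 'yes') is shared by Beta and Zeta — a synapomorphy uniting that clade.
All ingroup taxa share the derived state 'yes' for C4; it defines the ingroup but does not resolve relationships within it.
C5 (derived state 'yes') is unique to Epsilon (autapomorphy; uninformative for grouping).
Only Alpha, Beta, Epsilon, and Zeta show the derived state 'no' for C6, supporting them as a clade.
C7: derived state 'no' in Alpha and Epsilon only — synapomorphy for {Alpha, Epsilon}.
Most parsimonious ingroup topology: (((Epsilon,Alpha),(Beta,Zeta)),Theta).
Zeta and Beta form a cherry on this tree, so they are sister taxa.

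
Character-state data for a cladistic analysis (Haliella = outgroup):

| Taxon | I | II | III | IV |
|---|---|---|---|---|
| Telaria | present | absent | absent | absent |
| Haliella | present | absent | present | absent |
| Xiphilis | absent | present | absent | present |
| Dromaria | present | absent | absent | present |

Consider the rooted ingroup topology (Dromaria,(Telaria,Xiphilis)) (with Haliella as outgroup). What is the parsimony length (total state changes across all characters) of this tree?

5

Map each character onto (Dromaria,(Telaria,Xiphilis)) (rooted by Haliella) and count the minimum state changes it requires (Fitch parsimony):
I: 1; II: 1; III: 1; IV: 2.
Total tree length = 5.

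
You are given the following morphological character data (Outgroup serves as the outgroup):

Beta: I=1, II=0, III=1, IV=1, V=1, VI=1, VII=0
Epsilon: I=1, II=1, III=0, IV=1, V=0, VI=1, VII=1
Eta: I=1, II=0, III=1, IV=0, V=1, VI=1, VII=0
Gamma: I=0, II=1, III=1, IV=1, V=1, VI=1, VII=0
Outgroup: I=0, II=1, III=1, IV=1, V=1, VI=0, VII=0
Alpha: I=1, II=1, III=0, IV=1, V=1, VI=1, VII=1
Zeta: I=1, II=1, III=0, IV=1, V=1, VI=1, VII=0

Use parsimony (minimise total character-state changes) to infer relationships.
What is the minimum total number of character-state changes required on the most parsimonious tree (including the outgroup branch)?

7

Character polarity is set by the outgroup: the derived state is whichever differs from the outgroup's state, so for II, III, IV, V the derived state is '0', and for the remaining characters it is '1'.
I (derived state '1') is shared by Alpha, Beta, Epsilon, Eta, and Zeta — a synapomorphy uniting that clade.
Only Beta and Eta show the derived state '0' for II, supporting them as a clade.
III (derived state '0') is shared by Alpha, Epsilon, and Zeta — a synapomorphy uniting that clade.
IV: derived state '0' in Eta only — an autapomorphy, so it tells us nothing about relationships among taxa.
V (derived state '0') is unique to Epsilon (autapomorphy; uninformative for grouping).
VI (derived state '1') is shared by all ingroup taxa — unites the whole ingroup.
VII (derived state '1') is shared by Alpha and Epsilon — a synapomorphy uniting that clade.
Most parsimonious ingroup topology: ((((Epsilon,Alpha),Zeta),(Eta,Beta)),Gamma).
Changes per character on this tree: I: 1; II: 1; III: 1; IV: 1; V: 1; VI: 1; VII: 1.
Total = 7.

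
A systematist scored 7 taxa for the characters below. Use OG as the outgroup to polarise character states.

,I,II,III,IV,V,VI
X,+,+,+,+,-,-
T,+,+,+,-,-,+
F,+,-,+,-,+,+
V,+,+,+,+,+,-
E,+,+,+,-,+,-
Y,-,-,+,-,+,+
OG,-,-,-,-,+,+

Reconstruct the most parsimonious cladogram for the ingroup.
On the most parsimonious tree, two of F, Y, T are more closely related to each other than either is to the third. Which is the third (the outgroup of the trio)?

Character polarity is set by the outgroup: the derived state is whichever differs from the outgroup's state, so for V, VI the derived state is '-', and for the remaining characters it is '+'.
I: derived state '+' in E, F, T, V, and X only — synapomorphy for {E, F, T, V, X}.
Only E, T, V, and X show the derived state '+' for II, supporting them as a clade.
III (derived state '+') is shared by all ingroup taxa — unites the whole ingroup.
IV (derived state '+') is shared by V and X — a synapomorphy uniting that clade.
V groups T and X, which is incompatible with the clades supported by the remaining characters; treating it as convergent (homoplasy) costs fewer steps than any alternative tree.
VI (derived state '-') is shared by E, V, and X — a synapomorphy uniting that clade.
Most parsimonious ingroup topology: ((((E,(V,X)),T),F),Y).
F and T share a more recent common ancestor with each other than either does with Y, so Y is the least closely related of the three.

Y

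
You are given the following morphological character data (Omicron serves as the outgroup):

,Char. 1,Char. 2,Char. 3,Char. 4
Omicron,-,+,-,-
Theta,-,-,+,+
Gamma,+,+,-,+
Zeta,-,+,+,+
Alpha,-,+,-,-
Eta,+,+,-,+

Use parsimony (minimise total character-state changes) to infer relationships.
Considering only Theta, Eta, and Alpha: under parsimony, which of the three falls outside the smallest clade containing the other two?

Character polarity is set by the outgroup: the derived state is whichever differs from the outgroup's state, so for Char. 2 the derived state is '-', and for the remaining characters it is '+'.
Char. 1: derived state '+' in Eta and Gamma only — synapomorphy for {Eta, Gamma}.
Char. 2: derived state '-' in Theta only — an autapomorphy, so it tells us nothing about relationships among taxa.
Char. 3 (derived state '+') is shared by Theta and Zeta — a synapomorphy uniting that clade.
Char. 4 (derived state '+') is shared by Eta, Gamma, Theta, and Zeta — a synapomorphy uniting that clade.
Most parsimonious ingroup topology: (((Theta,Zeta),(Gamma,Eta)),Alpha).
Theta and Eta share a more recent common ancestor with each other than either does with Alpha, so Alpha is the least closely related of the three.

Alpha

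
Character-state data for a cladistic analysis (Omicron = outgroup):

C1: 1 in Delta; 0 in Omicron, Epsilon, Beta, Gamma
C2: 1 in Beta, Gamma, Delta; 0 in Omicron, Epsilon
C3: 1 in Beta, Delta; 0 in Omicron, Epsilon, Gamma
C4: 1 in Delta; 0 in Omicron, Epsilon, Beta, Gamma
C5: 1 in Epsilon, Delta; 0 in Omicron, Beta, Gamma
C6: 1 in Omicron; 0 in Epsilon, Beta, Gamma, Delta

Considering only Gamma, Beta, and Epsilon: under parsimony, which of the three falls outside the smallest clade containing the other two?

Epsilon

Character polarity is set by the outgroup: the derived state is whichever differs from the outgroup's state, so for C6 the derived state is '0', and for the remaining characters it is '1'.
C1: derived state '1' in Delta only — an autapomorphy, so it tells us nothing about relationships among taxa.
C2 (derived state '1') is shared by Beta, Delta, and Gamma — a synapomorphy uniting that clade.
Only Beta and Delta show the derived state '1' for C3, supporting them as a clade.
C4: derived state '1' in Delta only — an autapomorphy, so it tells us nothing about relationships among taxa.
C5 groups Delta and Epsilon, which is incompatible with the clades supported by the remaining characters; treating it as convergent (homoplasy) costs fewer steps than any alternative tree.
All ingroup taxa share the derived state '0' for C6; it defines the ingroup but does not resolve relationships within it.
Most parsimonious ingroup topology: (Epsilon,((Beta,Delta),Gamma)).
Gamma and Beta share a more recent common ancestor with each other than either does with Epsilon, so Epsilon is the least closely related of the three.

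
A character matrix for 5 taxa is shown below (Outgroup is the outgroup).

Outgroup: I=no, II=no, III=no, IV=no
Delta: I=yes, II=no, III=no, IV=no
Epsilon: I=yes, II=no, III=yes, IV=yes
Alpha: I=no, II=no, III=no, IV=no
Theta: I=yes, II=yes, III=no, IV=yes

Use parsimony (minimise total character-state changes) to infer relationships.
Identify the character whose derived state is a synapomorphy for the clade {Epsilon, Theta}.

IV

The outgroup has state 'no' for every character, so 'yes' is the derived state throughout.
Only Delta, Epsilon, and Theta show the derived state 'yes' for I, supporting them as a clade.
II (derived state 'yes') is unique to Theta (autapomorphy; uninformative for grouping).
III (derived state 'yes') is unique to Epsilon (autapomorphy; uninformative for grouping).
Only Epsilon and Theta show the derived state 'yes' for IV, supporting them as a clade.
Most parsimonious ingroup topology: ((Delta,(Epsilon,Theta)),Alpha).
The clade {Epsilon, Theta} is supported by IV: its derived state 'yes' occurs in exactly those taxa and in no other taxon (including the outgroup).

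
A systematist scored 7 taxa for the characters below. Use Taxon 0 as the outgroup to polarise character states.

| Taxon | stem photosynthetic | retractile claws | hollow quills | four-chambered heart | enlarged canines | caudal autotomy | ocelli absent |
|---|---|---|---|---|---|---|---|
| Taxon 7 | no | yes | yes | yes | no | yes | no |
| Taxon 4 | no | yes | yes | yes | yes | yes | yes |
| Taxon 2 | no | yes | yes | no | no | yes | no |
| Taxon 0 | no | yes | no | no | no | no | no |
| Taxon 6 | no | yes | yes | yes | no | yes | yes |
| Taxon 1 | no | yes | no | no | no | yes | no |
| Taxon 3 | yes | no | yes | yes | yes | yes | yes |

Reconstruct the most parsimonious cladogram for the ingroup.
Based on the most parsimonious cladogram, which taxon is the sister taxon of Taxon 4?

Taxon 3

Character polarity is set by the outgroup: the derived state is whichever differs from the outgroup's state, so for retractile claws the derived state is 'no', and for the remaining characters it is 'yes'.
stem photosynthetic (derived state 'yes') is unique to Taxon 3 (autapomorphy; uninformative for grouping).
retractile claws (derived state 'no') is unique to Taxon 3 (autapomorphy; uninformative for grouping).
hollow quills: derived state 'yes' in Taxon 2, Taxon 3, Taxon 4, Taxon 6, and Taxon 7 only — synapomorphy for {Taxon 2, Taxon 3, Taxon 4, Taxon 6, Taxon 7}.
four-chambered heart (derived state 'yes') is shared by Taxon 3, Taxon 4, Taxon 6, and Taxon 7 — a synapomorphy uniting that clade.
enlarged canines: derived state 'yes' in Taxon 3 and Taxon 4 only — synapomorphy for {Taxon 3, Taxon 4}.
caudal autotomy (derived state 'yes') is shared by all ingroup taxa — unites the whole ingroup.
Only Taxon 3, Taxon 4, and Taxon 6 show the derived state 'yes' for ocelli absent, supporting them as a clade.
Most parsimonious ingroup topology: (Taxon 1,(Taxon 2,((Taxon 6,(Taxon 3,Taxon 4)),Taxon 7))).
Taxon 4 and Taxon 3 form a cherry on this tree, so they are sister taxa.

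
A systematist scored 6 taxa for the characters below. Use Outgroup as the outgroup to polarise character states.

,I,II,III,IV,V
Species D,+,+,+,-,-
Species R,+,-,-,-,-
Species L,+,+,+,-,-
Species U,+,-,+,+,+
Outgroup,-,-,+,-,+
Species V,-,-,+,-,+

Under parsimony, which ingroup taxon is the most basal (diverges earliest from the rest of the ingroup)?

Species V

Character polarity is set by the outgroup: the derived state is whichever differs from the outgroup's state, so for III, V the derived state is '-', and for the remaining characters it is '+'.
Only Species D, Species L, Species R, and Species U show the derived state '+' for I, supporting them as a clade.
Only Species D and Species L show the derived state '+' for II, supporting them as a clade.
III: derived state '-' in Species R only — an autapomorphy, so it tells us nothing about relationships among taxa.
IV (derived state '+') is unique to Species U (autapomorphy; uninformative for grouping).
V (derived state '-') is shared by Species D, Species L, and Species R — a synapomorphy uniting that clade.
Most parsimonious ingroup topology: ((((Species L,Species D),Species R),Species U),Species V).
Species V is sister to the clade containing all other ingroup taxa, so it is the earliest-diverging (most basal) ingroup lineage.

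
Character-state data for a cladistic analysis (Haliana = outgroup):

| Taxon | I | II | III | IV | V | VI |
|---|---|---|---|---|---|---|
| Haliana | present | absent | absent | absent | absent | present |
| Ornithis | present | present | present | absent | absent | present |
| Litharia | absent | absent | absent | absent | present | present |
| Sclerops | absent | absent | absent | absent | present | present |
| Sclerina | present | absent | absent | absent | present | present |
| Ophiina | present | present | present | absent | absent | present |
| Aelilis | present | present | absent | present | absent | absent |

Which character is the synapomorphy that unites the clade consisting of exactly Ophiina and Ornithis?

Character polarity is set by the outgroup: the derived state is whichever differs from the outgroup's state, so for I, VI the derived state is 'absent', and for the remaining characters it is 'present'.
I: derived state 'absent' in Litharia and Sclerops only — synapomorphy for {Litharia, Sclerops}.
II (derived state 'present') is shared by Aelilis, Ophiina, and Ornithis — a synapomorphy uniting that clade.
III: derived state 'present' in Ophiina and Ornithis only — synapomorphy for {Ophiina, Ornithis}.
IV (derived state 'present') is unique to Aelilis (autapomorphy; uninformative for grouping).
Only Litharia, Sclerina, and Sclerops show the derived state 'present' for V, supporting them as a clade.
VI: derived state 'absent' in Aelilis only — an autapomorphy, so it tells us nothing about relationships among taxa.
Most parsimonious ingroup topology: (((Ornithis,Ophiina),Aelilis),((Litharia,Sclerops),Sclerina)).
The clade {Ophiina, Ornithis} is supported by III: its derived state 'present' occurs in exactly those taxa and in no other taxon (including the outgroup).

III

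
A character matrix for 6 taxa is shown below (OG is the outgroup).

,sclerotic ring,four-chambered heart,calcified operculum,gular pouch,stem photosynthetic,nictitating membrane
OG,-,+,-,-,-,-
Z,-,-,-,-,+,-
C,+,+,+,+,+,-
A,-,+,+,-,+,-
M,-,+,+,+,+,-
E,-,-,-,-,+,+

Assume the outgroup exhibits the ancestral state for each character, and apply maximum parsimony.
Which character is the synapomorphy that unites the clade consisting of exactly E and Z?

four-chambered heart

Character polarity is set by the outgroup: the derived state is whichever differs from the outgroup's state, so for four-chambered heart the derived state is '-', and for the remaining characters it is '+'.
sclerotic ring: derived state '+' in C only — an autapomorphy, so it tells us nothing about relationships among taxa.
four-chambered heart (derived state '-') is shared by E and Z — a synapomorphy uniting that clade.
calcified operculum: derived state '+' in A, C, and M only — synapomorphy for {A, C, M}.
gular pouch (derived state '+') is shared by C and M — a synapomorphy uniting that clade.
stem photosynthetic (derived state '+') is shared by all ingroup taxa — unites the whole ingroup.
nictitating membrane (derived state '+') is unique to E (autapomorphy; uninformative for grouping).
Most parsimonious ingroup topology: ((Z,E),((C,M),A)).
The clade {E, Z} is supported by four-chambered heart: its derived state '-' occurs in exactly those taxa and in no other taxon (including the outgroup).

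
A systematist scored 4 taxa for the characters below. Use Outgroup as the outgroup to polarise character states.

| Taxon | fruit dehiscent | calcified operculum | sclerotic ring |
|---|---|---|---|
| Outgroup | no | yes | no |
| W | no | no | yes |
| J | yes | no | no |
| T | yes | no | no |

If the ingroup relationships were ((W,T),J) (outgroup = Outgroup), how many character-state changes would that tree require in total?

4

Map each character onto ((W,T),J) (rooted by Outgroup) and count the minimum state changes it requires (Fitch parsimony):
fruit dehiscent: 2; calcified operculum: 1; sclerotic ring: 1.
Total tree length = 4.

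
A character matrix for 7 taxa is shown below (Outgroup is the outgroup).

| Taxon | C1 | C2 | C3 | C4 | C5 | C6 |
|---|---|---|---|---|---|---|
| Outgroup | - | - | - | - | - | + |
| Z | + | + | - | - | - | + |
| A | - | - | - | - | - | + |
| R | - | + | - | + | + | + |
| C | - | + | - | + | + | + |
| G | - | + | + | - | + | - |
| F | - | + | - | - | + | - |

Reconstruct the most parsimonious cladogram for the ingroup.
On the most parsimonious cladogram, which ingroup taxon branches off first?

A

Character polarity is set by the outgroup: the derived state is whichever differs from the outgroup's state, so for C6 the derived state is '-', and for the remaining characters it is '+'.
C1: derived state '+' in Z only — an autapomorphy, so it tells us nothing about relationships among taxa.
C2: derived state '+' in C, F, G, R, and Z only — synapomorphy for {C, F, G, R, Z}.
C3: derived state '+' in G only — an autapomorphy, so it tells us nothing about relationships among taxa.
C4: derived state '+' in C and R only — synapomorphy for {C, R}.
Only C, F, G, and R show the derived state '+' for C5, supporting them as a clade.
Only F and G show the derived state '-' for C6, supporting them as a clade.
Most parsimonious ingroup topology: ((Z,((R,C),(G,F))),A).
A is sister to the clade containing all other ingroup taxa, so it is the earliest-diverging (most basal) ingroup lineage.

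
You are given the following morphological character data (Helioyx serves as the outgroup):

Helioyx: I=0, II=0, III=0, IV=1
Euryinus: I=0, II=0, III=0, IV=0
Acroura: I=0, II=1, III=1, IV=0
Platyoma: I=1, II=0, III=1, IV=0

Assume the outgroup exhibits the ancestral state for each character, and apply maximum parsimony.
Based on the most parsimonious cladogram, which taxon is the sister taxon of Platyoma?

Acroura

Character polarity is set by the outgroup: the derived state is whichever differs from the outgroup's state, so for IV the derived state is '0', and for the remaining characters it is '1'.
I: derived state '1' in Platyoma only — an autapomorphy, so it tells us nothing about relationships among taxa.
II (derived state '1') is unique to Acroura (autapomorphy; uninformative for grouping).
Only Acroura and Platyoma show the derived state '1' for III, supporting them as a clade.
IV (derived state '0') is shared by all ingroup taxa — unites the whole ingroup.
Most parsimonious ingroup topology: (Euryinus,(Acroura,Platyoma)).
Platyoma and Acroura form a cherry on this tree, so they are sister taxa.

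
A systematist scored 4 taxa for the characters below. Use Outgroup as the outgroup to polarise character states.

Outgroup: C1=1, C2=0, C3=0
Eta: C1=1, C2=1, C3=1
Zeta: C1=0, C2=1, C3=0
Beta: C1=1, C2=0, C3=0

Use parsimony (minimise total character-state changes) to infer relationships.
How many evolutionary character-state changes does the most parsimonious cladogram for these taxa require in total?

Character polarity is set by the outgroup: the derived state is whichever differs from the outgroup's state, so for C1 the derived state is '0', and for the remaining characters it is '1'.
C1: derived state '0' in Zeta only — an autapomorphy, so it tells us nothing about relationships among taxa.
Only Eta and Zeta show the derived state '1' for C2, supporting them as a clade.
C3 (derived state '1') is unique to Eta (autapomorphy; uninformative for grouping).
Most parsimonious ingroup topology: ((Eta,Zeta),Beta).
Changes per character on this tree: C1: 1; C2: 1; C3: 1.
Total = 3.

3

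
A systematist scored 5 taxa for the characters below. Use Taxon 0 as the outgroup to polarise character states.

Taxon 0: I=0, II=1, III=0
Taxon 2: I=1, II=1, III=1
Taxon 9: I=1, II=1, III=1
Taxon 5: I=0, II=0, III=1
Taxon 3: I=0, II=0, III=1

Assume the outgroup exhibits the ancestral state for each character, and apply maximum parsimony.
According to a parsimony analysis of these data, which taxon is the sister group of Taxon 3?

Character polarity is set by the outgroup: the derived state is whichever differs from the outgroup's state, so for II the derived state is '0', and for the remaining characters it is '1'.
Only Taxon 2 and Taxon 9 show the derived state '1' for I, supporting them as a clade.
II: derived state '0' in Taxon 3 and Taxon 5 only — synapomorphy for {Taxon 3, Taxon 5}.
III (derived state '1') is shared by all ingroup taxa — unites the whole ingroup.
Most parsimonious ingroup topology: ((Taxon 2,Taxon 9),(Taxon 5,Taxon 3)).
Taxon 3 and Taxon 5 form a cherry on this tree, so they are sister taxa.

Taxon 5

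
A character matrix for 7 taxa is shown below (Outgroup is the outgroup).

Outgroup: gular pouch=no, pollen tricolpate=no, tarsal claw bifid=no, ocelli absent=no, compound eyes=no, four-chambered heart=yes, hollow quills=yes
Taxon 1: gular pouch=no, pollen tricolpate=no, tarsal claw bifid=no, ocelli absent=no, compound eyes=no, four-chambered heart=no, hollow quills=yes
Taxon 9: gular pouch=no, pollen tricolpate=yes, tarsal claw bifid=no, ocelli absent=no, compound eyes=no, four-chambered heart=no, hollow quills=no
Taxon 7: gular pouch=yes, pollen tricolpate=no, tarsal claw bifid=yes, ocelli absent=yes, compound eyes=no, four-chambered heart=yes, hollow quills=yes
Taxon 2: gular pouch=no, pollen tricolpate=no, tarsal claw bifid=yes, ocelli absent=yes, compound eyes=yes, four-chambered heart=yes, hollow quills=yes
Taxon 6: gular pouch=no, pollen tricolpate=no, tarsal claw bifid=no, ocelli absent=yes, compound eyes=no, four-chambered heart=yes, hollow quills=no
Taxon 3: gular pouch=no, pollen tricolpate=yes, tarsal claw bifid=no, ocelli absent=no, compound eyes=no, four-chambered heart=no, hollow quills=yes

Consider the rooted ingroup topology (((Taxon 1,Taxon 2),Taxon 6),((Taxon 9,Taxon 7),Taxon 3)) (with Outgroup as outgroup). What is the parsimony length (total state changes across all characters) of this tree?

Map each character onto (((Taxon 1,Taxon 2),Taxon 6),((Taxon 9,Taxon 7),Taxon 3)) (rooted by Outgroup) and count the minimum state changes it requires (Fitch parsimony):
gular pouch: 1; pollen tricolpate: 2; tarsal claw bifid: 2; ocelli absent: 3; compound eyes: 1; four-chambered heart: 3; hollow quills: 2.
Total tree length = 14.

14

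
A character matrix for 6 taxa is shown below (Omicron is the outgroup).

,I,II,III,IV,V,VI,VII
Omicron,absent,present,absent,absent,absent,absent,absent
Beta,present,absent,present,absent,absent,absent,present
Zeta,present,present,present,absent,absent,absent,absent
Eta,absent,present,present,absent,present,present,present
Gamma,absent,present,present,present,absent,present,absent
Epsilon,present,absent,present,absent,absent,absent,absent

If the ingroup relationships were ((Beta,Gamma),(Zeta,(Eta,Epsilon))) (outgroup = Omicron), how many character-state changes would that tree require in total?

Map each character onto ((Beta,Gamma),(Zeta,(Eta,Epsilon))) (rooted by Omicron) and count the minimum state changes it requires (Fitch parsimony):
I: 3; II: 2; III: 1; IV: 1; V: 1; VI: 2; VII: 2.
Total tree length = 12.

12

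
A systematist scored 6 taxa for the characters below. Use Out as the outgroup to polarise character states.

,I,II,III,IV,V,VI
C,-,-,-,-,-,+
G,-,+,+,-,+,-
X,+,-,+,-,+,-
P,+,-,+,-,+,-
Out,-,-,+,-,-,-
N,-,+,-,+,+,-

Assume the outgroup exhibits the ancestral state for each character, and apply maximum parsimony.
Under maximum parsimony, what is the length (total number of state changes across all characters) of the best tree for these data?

7

Character polarity is set by the outgroup: the derived state is whichever differs from the outgroup's state, so for III the derived state is '-', and for the remaining characters it is '+'.
I (derived state '+') is shared by P and X — a synapomorphy uniting that clade.
II: derived state '+' in G and N only — synapomorphy for {G, N}.
III (state '-') occurs in C and N but conflicts with the nesting implied by the other characters — most parsimoniously interpreted as homoplasy.
IV (derived state '+') is unique to N (autapomorphy; uninformative for grouping).
Only G, N, P, and X show the derived state '+' for V, supporting them as a clade.
VI: derived state '+' in C only — an autapomorphy, so it tells us nothing about relationships among taxa.
Most parsimonious ingroup topology: (((G,N),(X,P)),C).
Changes per character on this tree: I: 1; II: 1; III: 2; IV: 1; V: 1; VI: 1.
Total = 7.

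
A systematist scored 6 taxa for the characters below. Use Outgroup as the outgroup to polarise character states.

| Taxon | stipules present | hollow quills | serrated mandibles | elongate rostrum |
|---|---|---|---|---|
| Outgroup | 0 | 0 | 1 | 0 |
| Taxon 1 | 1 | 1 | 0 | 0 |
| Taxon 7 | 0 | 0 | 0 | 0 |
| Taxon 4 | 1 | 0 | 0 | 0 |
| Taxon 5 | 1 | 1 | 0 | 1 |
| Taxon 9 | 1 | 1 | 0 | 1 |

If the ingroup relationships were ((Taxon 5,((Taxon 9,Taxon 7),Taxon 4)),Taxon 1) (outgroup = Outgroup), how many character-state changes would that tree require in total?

8

Map each character onto ((Taxon 5,((Taxon 9,Taxon 7),Taxon 4)),Taxon 1) (rooted by Outgroup) and count the minimum state changes it requires (Fitch parsimony):
stipules present: 2; hollow quills: 3; serrated mandibles: 1; elongate rostrum: 2.
Total tree length = 8.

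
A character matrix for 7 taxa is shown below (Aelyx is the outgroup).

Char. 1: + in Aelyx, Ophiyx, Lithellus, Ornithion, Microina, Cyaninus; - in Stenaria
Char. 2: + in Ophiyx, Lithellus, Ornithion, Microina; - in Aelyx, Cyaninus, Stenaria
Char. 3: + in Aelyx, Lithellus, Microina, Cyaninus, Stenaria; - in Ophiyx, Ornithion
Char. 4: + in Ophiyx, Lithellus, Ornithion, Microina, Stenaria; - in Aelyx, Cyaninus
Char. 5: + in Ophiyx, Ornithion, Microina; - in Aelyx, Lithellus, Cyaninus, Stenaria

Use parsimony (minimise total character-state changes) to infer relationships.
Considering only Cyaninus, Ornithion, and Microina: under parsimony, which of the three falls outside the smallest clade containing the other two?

Character polarity is set by the outgroup: the derived state is whichever differs from the outgroup's state, so for Char. 1, Char. 3 the derived state is '-', and for the remaining characters it is '+'.
Char. 1 (derived state '-') is unique to Stenaria (autapomorphy; uninformative for grouping).
Char. 2: derived state '+' in Lithellus, Microina, Ophiyx, and Ornithion only — synapomorphy for {Lithellus, Microina, Ophiyx, Ornithion}.
Char. 3 (derived state '-') is shared by Ophiyx and Ornithion — a synapomorphy uniting that clade.
Char. 4: derived state '+' in Lithellus, Microina, Ophiyx, Ornithion, and Stenaria only — synapomorphy for {Lithellus, Microina, Ophiyx, Ornithion, Stenaria}.
Char. 5: derived state '+' in Microina, Ophiyx, and Ornithion only — synapomorphy for {Microina, Ophiyx, Ornithion}.
Most parsimonious ingroup topology: (((((Ophiyx,Ornithion),Microina),Lithellus),Stenaria),Cyaninus).
Microina and Ornithion share a more recent common ancestor with each other than either does with Cyaninus, so Cyaninus is the least closely related of the three.

Cyaninus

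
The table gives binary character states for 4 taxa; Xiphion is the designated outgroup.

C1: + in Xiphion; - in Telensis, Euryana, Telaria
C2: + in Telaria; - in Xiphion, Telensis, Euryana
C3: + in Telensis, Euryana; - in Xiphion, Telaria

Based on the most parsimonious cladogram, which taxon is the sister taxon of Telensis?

Character polarity is set by the outgroup: the derived state is whichever differs from the outgroup's state, so for C1 the derived state is '-', and for the remaining characters it is '+'.
C1 (derived state '-') is shared by all ingroup taxa — unites the whole ingroup.
C2: derived state '+' in Telaria only — an autapomorphy, so it tells us nothing about relationships among taxa.
C3 (derived state '+') is shared by Euryana and Telensis — a synapomorphy uniting that clade.
Most parsimonious ingroup topology: ((Telensis,Euryana),Telaria).
Telensis and Euryana form a cherry on this tree, so they are sister taxa.

Euryana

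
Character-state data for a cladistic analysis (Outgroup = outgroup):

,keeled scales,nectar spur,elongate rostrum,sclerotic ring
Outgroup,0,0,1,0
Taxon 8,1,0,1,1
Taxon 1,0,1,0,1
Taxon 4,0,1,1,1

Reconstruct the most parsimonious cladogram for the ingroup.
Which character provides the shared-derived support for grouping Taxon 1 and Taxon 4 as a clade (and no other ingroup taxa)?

nectar spur

Character polarity is set by the outgroup: the derived state is whichever differs from the outgroup's state, so for elongate rostrum the derived state is '0', and for the remaining characters it is '1'.
keeled scales (derived state '1') is unique to Taxon 8 (autapomorphy; uninformative for grouping).
nectar spur (derived state '1') is shared by Taxon 1 and Taxon 4 — a synapomorphy uniting that clade.
elongate rostrum: derived state '0' in Taxon 1 only — an autapomorphy, so it tells us nothing about relationships among taxa.
sclerotic ring (derived state '1') is shared by all ingroup taxa — unites the whole ingroup.
Most parsimonious ingroup topology: ((Taxon 4,Taxon 1),Taxon 8).
The clade {Taxon 1, Taxon 4} is supported by nectar spur: its derived state '1' occurs in exactly those taxa and in no other taxon (including the outgroup).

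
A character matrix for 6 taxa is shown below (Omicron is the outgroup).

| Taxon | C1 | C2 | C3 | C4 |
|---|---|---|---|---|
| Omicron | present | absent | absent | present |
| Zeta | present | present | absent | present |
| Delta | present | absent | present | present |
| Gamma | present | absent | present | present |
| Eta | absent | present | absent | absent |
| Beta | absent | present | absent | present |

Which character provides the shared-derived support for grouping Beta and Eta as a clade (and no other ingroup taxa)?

C1

Character polarity is set by the outgroup: the derived state is whichever differs from the outgroup's state, so for C1, C4 the derived state is 'absent', and for the remaining characters it is 'present'.
C1 (derived state 'absent') is shared by Beta and Eta — a synapomorphy uniting that clade.
C2: derived state 'present' in Beta, Eta, and Zeta only — synapomorphy for {Beta, Eta, Zeta}.
C3: derived state 'present' in Delta and Gamma only — synapomorphy for {Delta, Gamma}.
C4: derived state 'absent' in Eta only — an autapomorphy, so it tells us nothing about relationships among taxa.
Most parsimonious ingroup topology: ((Zeta,(Eta,Beta)),(Delta,Gamma)).
The clade {Beta, Eta} is supported by C1: its derived state 'absent' occurs in exactly those taxa and in no other taxon (including the outgroup).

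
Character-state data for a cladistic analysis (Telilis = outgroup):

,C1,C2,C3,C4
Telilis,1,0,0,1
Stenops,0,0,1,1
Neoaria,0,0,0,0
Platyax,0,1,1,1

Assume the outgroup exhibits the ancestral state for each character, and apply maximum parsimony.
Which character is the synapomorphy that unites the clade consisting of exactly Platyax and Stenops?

C3

Character polarity is set by the outgroup: the derived state is whichever differs from the outgroup's state, so for C1, C4 the derived state is '0', and for the remaining characters it is '1'.
C1 (derived state '0') is shared by all ingroup taxa — unites the whole ingroup.
C2 (derived state '1') is unique to Platyax (autapomorphy; uninformative for grouping).
C3 (derived state '1') is shared by Platyax and Stenops — a synapomorphy uniting that clade.
C4: derived state '0' in Neoaria only — an autapomorphy, so it tells us nothing about relationships among taxa.
Most parsimonious ingroup topology: ((Stenops,Platyax),Neoaria).
The clade {Platyax, Stenops} is supported by C3: its derived state '1' occurs in exactly those taxa and in no other taxon (including the outgroup).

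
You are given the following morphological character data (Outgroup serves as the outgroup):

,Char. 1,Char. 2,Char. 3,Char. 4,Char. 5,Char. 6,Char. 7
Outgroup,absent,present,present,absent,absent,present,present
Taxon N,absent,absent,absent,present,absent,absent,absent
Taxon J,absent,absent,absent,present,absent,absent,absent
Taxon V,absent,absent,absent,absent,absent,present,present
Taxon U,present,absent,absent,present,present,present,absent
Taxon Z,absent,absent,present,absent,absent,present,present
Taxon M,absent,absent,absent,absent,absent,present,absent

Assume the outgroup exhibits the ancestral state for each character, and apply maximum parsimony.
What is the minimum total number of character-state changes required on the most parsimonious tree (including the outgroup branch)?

Character polarity is set by the outgroup: the derived state is whichever differs from the outgroup's state, so for Char. 2, Char. 3, Char. 6, Char. 7 the derived state is 'absent', and for the remaining characters it is 'present'.
Char. 1 (derived state 'present') is unique to Taxon U (autapomorphy; uninformative for grouping).
Char. 2 (derived state 'absent') is shared by all ingroup taxa — unites the whole ingroup.
Only Taxon J, Taxon M, Taxon N, Taxon U, and Taxon V show the derived state 'absent' for Char. 3, supporting them as a clade.
Char. 4 (derived state 'present') is shared by Taxon J, Taxon N, and Taxon U — a synapomorphy uniting that clade.
Char. 5 (derived state 'present') is unique to Taxon U (autapomorphy; uninformative for grouping).
Char. 6 (derived state 'absent') is shared by Taxon J and Taxon N — a synapomorphy uniting that clade.
Char. 7: derived state 'absent' in Taxon J, Taxon M, Taxon N, and Taxon U only — synapomorphy for {Taxon J, Taxon M, Taxon N, Taxon U}.
Most parsimonious ingroup topology: (((((Taxon N,Taxon J),Taxon U),Taxon M),Taxon V),Taxon Z).
Changes per character on this tree: Char. 1: 1; Char. 2: 1; Char. 3: 1; Char. 4: 1; Char. 5: 1; Char. 6: 1; Char. 7: 1.
Total = 7.

7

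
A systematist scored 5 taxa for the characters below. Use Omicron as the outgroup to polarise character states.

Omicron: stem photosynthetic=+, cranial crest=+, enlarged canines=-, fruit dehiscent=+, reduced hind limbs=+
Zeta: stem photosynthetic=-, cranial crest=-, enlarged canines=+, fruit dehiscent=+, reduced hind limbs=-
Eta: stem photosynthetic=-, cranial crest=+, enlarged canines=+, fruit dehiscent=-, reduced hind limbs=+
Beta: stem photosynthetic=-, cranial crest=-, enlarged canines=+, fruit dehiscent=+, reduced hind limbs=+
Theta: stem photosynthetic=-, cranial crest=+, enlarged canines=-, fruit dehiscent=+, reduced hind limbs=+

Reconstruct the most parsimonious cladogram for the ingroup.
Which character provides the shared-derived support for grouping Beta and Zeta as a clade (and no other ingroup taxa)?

Character polarity is set by the outgroup: the derived state is whichever differs from the outgroup's state, so for stem photosynthetic, cranial crest, fruit dehiscent, reduced hind limbs the derived state is '-', and for the remaining characters it is '+'.
stem photosynthetic (derived state '-') is shared by all ingroup taxa — unites the whole ingroup.
cranial crest (derived state '-') is shared by Beta and Zeta — a synapomorphy uniting that clade.
enlarged canines: derived state '+' in Beta, Eta, and Zeta only — synapomorphy for {Beta, Eta, Zeta}.
fruit dehiscent: derived state '-' in Eta only — an autapomorphy, so it tells us nothing about relationships among taxa.
reduced hind limbs: derived state '-' in Zeta only — an autapomorphy, so it tells us nothing about relationships among taxa.
Most parsimonious ingroup topology: (((Zeta,Beta),Eta),Theta).
The clade {Beta, Zeta} is supported by cranial crest: its derived state '-' occurs in exactly those taxa and in no other taxon (including the outgroup).

cranial crest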